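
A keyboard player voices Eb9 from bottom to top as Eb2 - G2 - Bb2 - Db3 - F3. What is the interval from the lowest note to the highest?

The outer voices are Eb2 and F3.
Counting 9 letters and 14 half steps from Eb gives a major ninth.

major 9th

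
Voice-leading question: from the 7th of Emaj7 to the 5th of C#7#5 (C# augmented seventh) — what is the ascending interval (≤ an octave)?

Emaj7 has D# as its 7th, and C#7#5 (C# augmented seventh) has G## as its 5th.
4 letter names make it a fourth; at 6 semitones (a half step wider than perfect) the quality is augmented.

augmented 4th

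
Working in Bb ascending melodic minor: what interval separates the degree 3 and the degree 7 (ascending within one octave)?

A5

Spelling Bb ascending melodic minor: Bb C Db Eb F G A.
That puts Db below A.
From Db to A: 8 semitones over a fifth = augmented.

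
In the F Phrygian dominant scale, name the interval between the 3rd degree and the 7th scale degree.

diminished 5th

F phrygian dominant: F Gb A Bb C Db Eb.
That puts A below Eb.
From A to Eb: 6 semitones over a fifth = diminished.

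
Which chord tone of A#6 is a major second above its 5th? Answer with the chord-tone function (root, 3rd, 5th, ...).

6th

A#6 (A# major sixth) is spelled A#–C##–E#–F##.
The 5th is E#. A major second above E# is F##.
F## is the chord's 6th.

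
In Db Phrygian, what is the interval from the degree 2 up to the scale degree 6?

Spelling Db Phrygian: Db Ebb Fb Gb Ab Bbb Cb.
The degree 2 is Ebb and the scale degree 6 is Bbb.
Ebb up to Bbb spans 5 letter names and 7 semitones — a perfect fifth.

P5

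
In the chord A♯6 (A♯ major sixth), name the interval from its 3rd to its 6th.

Spelling the chord: A♯–C𝄪–E♯–F𝄪.
That puts C𝄪 below F𝄪.
Counting 4 letters and 5 half steps from C𝄪 gives a perfect fourth.

perfect fourth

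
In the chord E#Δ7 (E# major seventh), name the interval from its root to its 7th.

major seventh

The chord tones of E#M7 are E#–G##–B#–D##.
Root = E#; 7th = D##.
E# up to D## spans 7 letter names and 11 semitones — a major seventh.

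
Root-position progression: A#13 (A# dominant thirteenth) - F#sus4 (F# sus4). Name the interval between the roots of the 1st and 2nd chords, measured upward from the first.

The roots are A# and F#.
From A# to F#: 8 semitones over a sixth = minor.

minor 6th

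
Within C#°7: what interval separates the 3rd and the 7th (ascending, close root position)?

diminished fifth

C#dim7 (C# diminished seventh) is spelled C#-E-G-Bb.
So we need the interval from E up to Bb.
5 letter names make it a fifth; at 6 semitones (a half step narrower than perfect) the quality is diminished.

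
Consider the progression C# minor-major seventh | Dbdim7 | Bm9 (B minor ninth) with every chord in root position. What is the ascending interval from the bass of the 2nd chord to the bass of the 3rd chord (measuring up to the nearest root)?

The roots are Db and B.
6 letter names make it a sixth; at 10 semitones (a half step wider than major) the quality is augmented.

augmented sixth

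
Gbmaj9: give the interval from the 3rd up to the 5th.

minor third

Gb major ninth: Gb, Bb, Db, F, Ab.
The 3rd is Bb and the 5th is Db.
From Bb to Db: 3 semitones over a third = minor.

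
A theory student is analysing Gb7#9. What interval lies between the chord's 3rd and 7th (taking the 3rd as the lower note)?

Gb7#9 is spelled Gb–Bb–Db–Fb–A.
So we need the interval from Bb up to Fb.
5 letter names make it a fifth; at 6 semitones (a half step narrower than perfect) the quality is diminished.
That tritone between 3rd and 7th is what gives the dominant seventh its pull toward resolution.

diminished fifth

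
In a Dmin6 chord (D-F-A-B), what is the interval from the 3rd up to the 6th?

augmented 4th

The 3rd is F and the 6th is B.
4 letter names make it a fourth; at 6 semitones (a half step wider than perfect) the quality is augmented.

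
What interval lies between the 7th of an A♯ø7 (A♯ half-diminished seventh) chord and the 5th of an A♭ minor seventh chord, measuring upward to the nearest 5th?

diminished sixth

The 7th of A♯ø7 (A♯ half-diminished seventh) is G♯; the 5th of A♭ minor seventh is E♭.
G♯ up to E♭ is 7 semitones, a whole step narrower than a major sixth, so the interval is diminished.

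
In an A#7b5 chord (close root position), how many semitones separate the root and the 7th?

10

A#7b5 is spelled A#, C##, E, G#.
A# to G# is a minor seventh: 10 semitones.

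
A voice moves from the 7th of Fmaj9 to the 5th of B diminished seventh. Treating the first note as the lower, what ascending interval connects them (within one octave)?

The 7th of Fmaj9 is E; the 5th of B diminished seventh is F.
From E to F: 1 semitone over a second = minor.

minor second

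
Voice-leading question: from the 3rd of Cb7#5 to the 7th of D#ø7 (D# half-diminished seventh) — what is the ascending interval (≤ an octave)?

A6

The 3rd of Cb7#5 is Eb; the 7th of D#ø7 (D# half-diminished seventh) is C#.
From Eb to C#: 10 semitones over a sixth = augmented.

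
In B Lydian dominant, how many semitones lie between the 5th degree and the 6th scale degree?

2

The scale is B C# D# E# F# G# A.
F# up to G# is a major second — 2 semitones.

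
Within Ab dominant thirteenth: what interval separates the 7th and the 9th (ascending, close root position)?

major third

Ab13 is spelled Ab, C, Eb, Gb, Bb, F.
So we need the interval from Gb up to Bb.
From Gb to Bb is 4 semitones, exactly the major third.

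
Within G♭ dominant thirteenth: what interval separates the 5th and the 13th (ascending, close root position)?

The chord tones of G♭13 are G♭ B♭ D♭ F♭ A♭ E♭.
5th = D♭; 13th = E♭.
From D♭ to E♭ is 14 semitones, exactly the major ninth.

major ninth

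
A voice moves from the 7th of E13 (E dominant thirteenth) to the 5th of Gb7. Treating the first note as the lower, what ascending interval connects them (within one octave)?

The 7th of E13 (E dominant thirteenth) is D; the 5th of Gb7 is Db.
From D to Db: 11 semitones over an octave = diminished.

d8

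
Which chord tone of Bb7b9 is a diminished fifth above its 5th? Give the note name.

Cb

Spelling the chord: Bb D F Ab Cb.
The 5th is F. A diminished fifth above F is Cb.
Cb is the chord's 9th.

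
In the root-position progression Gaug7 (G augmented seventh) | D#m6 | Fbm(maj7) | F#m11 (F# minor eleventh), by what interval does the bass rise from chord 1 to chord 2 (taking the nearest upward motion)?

augmented fifth

The roots are G and D#.
G up to D# is 8 semitones, a half step wider than a perfect fifth, so the interval is augmented.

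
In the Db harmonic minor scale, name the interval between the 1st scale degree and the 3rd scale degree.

Spelling the Db harmonic minor scale: Db Eb Fb Gb Ab Bbb C.
The 1st scale degree is Db and the degree 3 is Fb.
From Db to Fb: 3 semitones over a third = minor.

minor third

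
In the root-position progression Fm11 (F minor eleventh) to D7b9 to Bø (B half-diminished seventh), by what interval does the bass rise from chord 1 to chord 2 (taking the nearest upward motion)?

The roots are F and D.
From F to D is 9 semitones, exactly the major sixth.

major sixth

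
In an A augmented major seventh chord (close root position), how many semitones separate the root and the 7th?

The chord tones of A+maj7 are A-C♯-E♯-G♯.
A to G♯ is a major seventh: 11 semitones.

11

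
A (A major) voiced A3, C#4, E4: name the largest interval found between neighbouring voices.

major third

Adjacent intervals: A3→C#4 = major third; C#4→E4 = minor third.
The largest is A3 to C#4, a major third (4 semitones).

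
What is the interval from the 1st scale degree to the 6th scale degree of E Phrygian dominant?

Spelling E Phrygian dominant: E F G# A B C D.
That puts E below C.
From E to C: 8 semitones over a sixth = minor.

m6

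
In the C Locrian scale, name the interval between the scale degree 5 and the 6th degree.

The scale runs C Db Eb F Gb Ab Bb.
So we need the interval from Gb up to Ab.
Gb up to Ab spans 2 letter names and 2 semitones — a major second.

major second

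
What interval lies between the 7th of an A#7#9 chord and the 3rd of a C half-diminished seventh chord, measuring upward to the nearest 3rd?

A#7#9 has G# as its 7th, and C half-diminished seventh has Eb as its 3rd.
G# up to Eb is 7 semitones, a whole step narrower than a major sixth, so the interval is diminished.

diminished sixth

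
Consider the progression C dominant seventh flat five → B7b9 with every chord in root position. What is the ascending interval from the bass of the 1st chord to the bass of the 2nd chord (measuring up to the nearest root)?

The roots are C and B.
C up to B spans 7 letter names and 11 semitones — a major seventh.

major 7th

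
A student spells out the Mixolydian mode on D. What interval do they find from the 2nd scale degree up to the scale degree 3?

Spelling the Mixolydian mode on D: D E F# G A B C.
So we need the interval from E up to F#.
Counting 2 letters and 2 half steps from E gives a major second.

M2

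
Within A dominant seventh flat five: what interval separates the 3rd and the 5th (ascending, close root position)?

diminished third

A7b5 (A dominant seventh flat five) is spelled A C♯ E♭ G.
3rd = C♯; 5th = E♭.
C♯ up to E♭ is 2 semitones, a whole step narrower than a major third, so the interval is diminished.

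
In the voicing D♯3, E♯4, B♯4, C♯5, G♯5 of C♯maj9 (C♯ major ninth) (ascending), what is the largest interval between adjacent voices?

Adjacent intervals: D♯3→E♯4 = major ninth; E♯4→B♯4 = perfect fifth; B♯4→C♯5 = minor second; C♯5→G♯5 = perfect fifth.
The largest is D♯3 to E♯4, a major ninth (14 semitones).

major 9th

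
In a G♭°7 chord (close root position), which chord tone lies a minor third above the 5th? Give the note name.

Fbb

G♭dim7 (G♭ diminished seventh): G♭-B𝄫-D𝄫-F𝄫.
The 5th is D𝄫. A minor third above D𝄫 is F𝄫.
F𝄫 is the chord's 7th.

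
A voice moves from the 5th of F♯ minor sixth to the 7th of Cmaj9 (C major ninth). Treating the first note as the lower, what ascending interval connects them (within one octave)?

minor 7th

The 5th of F♯ minor sixth is C♯; the 7th of Cmaj9 (C major ninth) is B.
7 letter names make it a seventh; at 10 semitones (a half step narrower than major) the quality is minor.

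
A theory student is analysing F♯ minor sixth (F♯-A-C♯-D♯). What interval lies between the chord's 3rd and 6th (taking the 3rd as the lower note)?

So we need the interval from A up to D♯.
4 letter names make it a fourth; at 6 semitones (a half step wider than perfect) the quality is augmented.

A4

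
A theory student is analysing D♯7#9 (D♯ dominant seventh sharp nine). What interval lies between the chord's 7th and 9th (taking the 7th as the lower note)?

The chord tones of D♯7#9 are D♯–F𝄪–A♯–C♯–E𝄪.
That puts C♯ below E𝄪.
From C♯ to E𝄪: 5 semitones over a third = augmented.

augmented third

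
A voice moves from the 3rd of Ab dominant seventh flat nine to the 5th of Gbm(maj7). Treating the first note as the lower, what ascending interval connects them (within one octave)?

Ab dominant seventh flat nine has C as its 3rd, and Gbm(maj7) has Db as its 5th.
C up to Db is 1 semitone, a half step narrower than a major second, so the interval is minor.

minor second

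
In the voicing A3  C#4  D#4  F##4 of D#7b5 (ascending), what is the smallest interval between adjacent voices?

Adjacent intervals: A3→C#4 = major third; C#4→D#4 = major second; D#4→F##4 = major third.
The smallest is C#4 to D#4, a major second (2 semitones).

major second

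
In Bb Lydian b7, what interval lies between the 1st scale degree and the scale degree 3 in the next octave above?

major 10th

Bb lydian dominant: Bb C D E F G Ab.
That puts Bb below D.
From Bb to D is 16 semitones, exactly the major tenth.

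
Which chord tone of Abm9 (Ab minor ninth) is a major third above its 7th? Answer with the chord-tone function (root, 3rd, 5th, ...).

The chord tones of Abmin9 are Ab-Cb-Eb-Gb-Bb.
The 7th is Gb. A major third above Gb is Bb.
Bb is the chord's 9th.

9th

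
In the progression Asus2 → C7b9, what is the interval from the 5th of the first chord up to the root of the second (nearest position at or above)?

minor sixth

The 5th of Asus2 is E; the root of C7b9 is C.
E up to C is 8 semitones, a half step narrower than a major sixth, so the interval is minor.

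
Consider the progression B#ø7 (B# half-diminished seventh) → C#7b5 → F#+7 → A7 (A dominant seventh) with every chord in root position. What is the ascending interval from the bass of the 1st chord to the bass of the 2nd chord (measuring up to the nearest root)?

m2

The roots are B# and C#.
B# up to C# is 1 semitone, a half step narrower than a major second, so the interval is minor.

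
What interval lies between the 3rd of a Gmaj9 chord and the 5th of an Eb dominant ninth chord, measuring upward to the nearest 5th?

diminished 8th

The 3rd of Gmaj9 is B; the 5th of Eb dominant ninth is Bb.
8 letter names make it an octave; at 11 semitones (a half step narrower than perfect) the quality is diminished.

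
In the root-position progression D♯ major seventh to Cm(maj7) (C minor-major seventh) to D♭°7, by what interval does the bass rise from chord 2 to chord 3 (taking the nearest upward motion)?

The roots are C and D♭.
2 letter names make it a second; at 1 semitone (a half step narrower than major) the quality is minor.

minor 2nd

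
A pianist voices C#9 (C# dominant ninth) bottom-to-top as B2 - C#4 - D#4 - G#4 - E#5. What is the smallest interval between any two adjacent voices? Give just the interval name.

Adjacent intervals: B2→C#4 = major ninth; C#4→D#4 = major second; D#4→G#4 = perfect fourth; G#4→E#5 = major sixth.
The smallest is C#4 to D#4, a major second (2 semitones).

M2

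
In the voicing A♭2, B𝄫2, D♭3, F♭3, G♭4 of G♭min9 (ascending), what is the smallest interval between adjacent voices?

Adjacent intervals: A♭2→B𝄫2 = minor second; B𝄫2→D♭3 = major third; D♭3→F♭3 = minor third; F♭3→G♭4 = major ninth.
The smallest is A♭2 to B𝄫2, a minor second (1 semitone).

minor second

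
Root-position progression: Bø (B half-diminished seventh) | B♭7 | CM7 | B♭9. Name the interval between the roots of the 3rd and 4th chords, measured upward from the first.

The roots are C and B♭.
C up to B♭ is 10 semitones, a half step narrower than a major seventh, so the interval is minor.

minor seventh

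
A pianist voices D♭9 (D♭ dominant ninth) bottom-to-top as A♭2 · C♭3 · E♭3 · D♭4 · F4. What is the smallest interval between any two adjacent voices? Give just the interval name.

minor 3rd

Adjacent intervals: A♭2→C♭3 = minor third; C♭3→E♭3 = major third; E♭3→D♭4 = minor seventh; D♭4→F4 = major third.
The smallest is A♭2 to C♭3, a minor third (3 semitones).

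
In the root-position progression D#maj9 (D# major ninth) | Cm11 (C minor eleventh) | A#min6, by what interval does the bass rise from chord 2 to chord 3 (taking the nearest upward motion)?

augmented sixth

The roots are C and A#.
From C to A#: 10 semitones over a sixth = augmented.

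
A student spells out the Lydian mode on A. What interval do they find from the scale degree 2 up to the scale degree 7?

major sixth

Spelling the Lydian mode on A: A B C# D# E F# G#.
The scale degree 2 is B and the 7th scale degree is G#.
B up to G# spans 6 letter names and 9 semitones — a major sixth.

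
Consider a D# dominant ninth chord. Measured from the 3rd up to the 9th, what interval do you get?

minor 7th

Spelling the chord: D#, F##, A#, C#, E#.
The 3rd is F## and the 9th is E#.
F## up to E# is 10 semitones, a half step narrower than a major seventh, so the interval is minor.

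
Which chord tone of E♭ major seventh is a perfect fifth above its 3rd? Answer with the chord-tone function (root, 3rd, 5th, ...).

7th

E♭Δ7 (E♭ major seventh) is spelled E♭–G–B♭–D.
The 3rd is G. A perfect fifth above G is D.
D is the chord's 7th.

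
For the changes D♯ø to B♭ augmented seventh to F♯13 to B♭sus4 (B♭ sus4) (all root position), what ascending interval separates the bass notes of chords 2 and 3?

The roots are B♭ and F♯.
B♭ up to F♯ is 8 semitones, a half step wider than a perfect fifth, so the interval is augmented.

A5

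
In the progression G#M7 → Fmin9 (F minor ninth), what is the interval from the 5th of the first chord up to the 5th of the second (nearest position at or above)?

diminished 7th

The 5th of G#M7 is D#; the 5th of Fmin9 (F minor ninth) is C.
7 letter names make it a seventh; at 9 semitones (a whole step narrower than major) the quality is diminished.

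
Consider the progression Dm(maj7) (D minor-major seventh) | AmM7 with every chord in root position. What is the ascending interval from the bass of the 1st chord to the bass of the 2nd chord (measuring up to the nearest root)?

perfect 5th

The roots are D and A.
D up to A spans 5 letter names and 7 semitones — a perfect fifth.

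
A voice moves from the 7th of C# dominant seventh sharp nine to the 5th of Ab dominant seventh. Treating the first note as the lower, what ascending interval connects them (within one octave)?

diminished fourth

The 7th of C# dominant seventh sharp nine is B; the 5th of Ab dominant seventh is Eb.
From B to Eb: 4 semitones over a fourth = diminished.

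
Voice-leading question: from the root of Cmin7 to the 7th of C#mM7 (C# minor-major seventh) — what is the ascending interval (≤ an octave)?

A7

Cmin7 has C as its root, and C#mM7 (C# minor-major seventh) has B# as its 7th.
From C to B#: 12 semitones over a seventh = augmented.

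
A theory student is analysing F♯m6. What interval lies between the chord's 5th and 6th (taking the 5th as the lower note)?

major 2nd

F♯ minor sixth is spelled F♯-A-C♯-D♯.
The 5th is C♯ and the 6th is D♯.
C♯ up to D♯ spans 2 letter names and 2 semitones — a major second.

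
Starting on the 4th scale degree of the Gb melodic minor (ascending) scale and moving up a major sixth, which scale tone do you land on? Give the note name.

The scale is Gb Ab Bbb Cb Db Eb F.
The 4th scale degree is Cb; a major sixth above that is Ab — scale degree 2.

Ab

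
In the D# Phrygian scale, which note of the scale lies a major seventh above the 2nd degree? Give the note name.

D#

The scale is D# E F# G# A# B C#.
The 2nd degree is E; a major seventh above that is D# — scale degree 1.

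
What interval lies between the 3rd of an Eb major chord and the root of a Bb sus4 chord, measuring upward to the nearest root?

m3

Eb major has G as its 3rd, and Bb sus4 has Bb as its root.
G up to Bb is 3 semitones, a half step narrower than a major third, so the interval is minor.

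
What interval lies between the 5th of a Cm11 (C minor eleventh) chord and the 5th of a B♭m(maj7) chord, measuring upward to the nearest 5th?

m7

Cm11 (C minor eleventh) has G as its 5th, and B♭m(maj7) has F as its 5th.
7 letter names make it a seventh; at 10 semitones (a half step narrower than major) the quality is minor.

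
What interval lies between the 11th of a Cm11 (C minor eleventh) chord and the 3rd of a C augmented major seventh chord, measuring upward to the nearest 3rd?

The 11th of Cm11 (C minor eleventh) is F; the 3rd of C augmented major seventh is E.
From F to E is 11 semitones, exactly the major seventh.

major 7th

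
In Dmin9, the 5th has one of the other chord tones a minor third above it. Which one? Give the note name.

Dm9 (D minor ninth): D-F-A-C-E.
The 5th is A. A minor third above A is C.
C is the chord's 7th.

C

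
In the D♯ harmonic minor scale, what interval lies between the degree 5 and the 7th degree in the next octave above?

The scale runs D♯ E♯ F♯ G♯ A♯ B C𝄪.
The degree 5 is A♯ and the 7th degree (up an octave) is C𝄪.
Counting 10 letters and 16 half steps from A♯ gives a major tenth.

major tenth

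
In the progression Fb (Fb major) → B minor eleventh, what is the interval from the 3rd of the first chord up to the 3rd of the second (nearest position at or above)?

A4

The 3rd of Fb (Fb major) is Ab; the 3rd of B minor eleventh is D.
Ab up to D is 6 semitones, a half step wider than a perfect fourth, so the interval is augmented.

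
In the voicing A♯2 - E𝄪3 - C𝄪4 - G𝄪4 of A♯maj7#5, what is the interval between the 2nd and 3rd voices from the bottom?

Those voices are E𝄪3 and C𝄪4.
From E𝄪 to C𝄪: 8 semitones over a sixth = minor.

m6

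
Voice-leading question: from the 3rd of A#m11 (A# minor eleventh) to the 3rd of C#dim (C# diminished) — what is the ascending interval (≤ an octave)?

The 3rd of A#m11 (A# minor eleventh) is C#; the 3rd of C#dim (C# diminished) is E.
3 letter names make it a third; at 3 semitones (a half step narrower than major) the quality is minor.

minor third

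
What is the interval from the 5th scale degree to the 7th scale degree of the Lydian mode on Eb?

The scale runs Eb F G A Bb C D.
5th scale degree = Bb; 7th scale degree = D.
From Bb to D is 4 semitones, exactly the major third.

major third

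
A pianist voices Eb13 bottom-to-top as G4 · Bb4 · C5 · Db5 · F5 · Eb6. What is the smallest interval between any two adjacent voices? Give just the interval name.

minor second

Adjacent intervals: G4→Bb4 = minor third; Bb4→C5 = major second; C5→Db5 = minor second; Db5→F5 = major third; F5→Eb6 = minor seventh.
The smallest is C5 to Db5, a minor second (1 semitone).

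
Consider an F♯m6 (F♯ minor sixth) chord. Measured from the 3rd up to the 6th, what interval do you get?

A4

F♯m6 (F♯ minor sixth) is spelled F♯-A-C♯-D♯.
So we need the interval from A up to D♯.
4 letter names make it a fourth; at 6 semitones (a half step wider than perfect) the quality is augmented.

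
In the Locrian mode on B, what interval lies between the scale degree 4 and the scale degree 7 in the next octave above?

P11

The scale runs B C D E F G A.
That puts E below A.
Counting 11 letters and 17 half steps from E gives a perfect eleventh.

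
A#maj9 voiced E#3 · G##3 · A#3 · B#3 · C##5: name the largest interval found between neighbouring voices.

Adjacent intervals: E#3→G##3 = major third; G##3→A#3 = minor second; A#3→B#3 = major second; B#3→C##5 = major ninth.
The largest is B#3 to C##5, a major ninth (14 semitones).

major ninth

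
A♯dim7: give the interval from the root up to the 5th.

Spelling the chord: A♯–C♯–E–G.
The root is A♯ and the 5th is E.
A♯ up to E is 6 semitones, a half step narrower than a perfect fifth, so the interval is diminished.

diminished fifth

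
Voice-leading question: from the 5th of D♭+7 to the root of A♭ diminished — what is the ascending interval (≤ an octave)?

d8

The 5th of D♭+7 is A; the root of A♭ diminished is A♭.
8 letter names make it an octave; at 11 semitones (a half step narrower than perfect) the quality is diminished.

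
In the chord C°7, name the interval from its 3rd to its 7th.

The chord tones of Cdim7 are C, Eb, Gb, Bbb.
3rd = Eb; 7th = Bbb.
5 letter names make it a fifth; at 6 semitones (a half step narrower than perfect) the quality is diminished.

d5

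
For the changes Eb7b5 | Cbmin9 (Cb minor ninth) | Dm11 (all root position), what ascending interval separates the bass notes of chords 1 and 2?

The roots are Eb and Cb.
From Eb to Cb: 8 semitones over a sixth = minor.

minor sixth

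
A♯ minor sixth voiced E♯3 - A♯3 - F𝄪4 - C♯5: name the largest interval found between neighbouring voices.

Adjacent intervals: E♯3→A♯3 = perfect fourth; A♯3→F𝄪4 = major sixth; F𝄪4→C♯5 = diminished fifth.
The largest is A♯3 to F𝄪4, a major sixth (9 semitones).

major sixth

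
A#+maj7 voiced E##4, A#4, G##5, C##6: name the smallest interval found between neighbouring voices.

Adjacent intervals: E##4→A#4 = diminished fourth; A#4→G##5 = major seventh; G##5→C##6 = perfect fourth.
The smallest is E##4 to A#4, a diminished fourth (4 semitones).

diminished fourth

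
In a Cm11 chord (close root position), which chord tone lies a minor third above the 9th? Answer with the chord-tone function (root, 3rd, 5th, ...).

11th

C minor eleventh is spelled C, E♭, G, B♭, D, F.
The 9th is D. A minor third above D is F.
F is the chord's 11th.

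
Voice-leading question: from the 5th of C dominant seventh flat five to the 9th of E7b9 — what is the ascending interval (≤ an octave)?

major seventh

The 5th of C dominant seventh flat five is Gb; the 9th of E7b9 is F.
From Gb to F is 11 semitones, exactly the major seventh.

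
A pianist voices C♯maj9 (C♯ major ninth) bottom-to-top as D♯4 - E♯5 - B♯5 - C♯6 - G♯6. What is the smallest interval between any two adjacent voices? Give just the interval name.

Adjacent intervals: D♯4→E♯5 = major ninth; E♯5→B♯5 = perfect fifth; B♯5→C♯6 = minor second; C♯6→G♯6 = perfect fifth.
The smallest is B♯5 to C♯6, a minor second (1 semitone).

m2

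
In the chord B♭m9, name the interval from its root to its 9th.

B♭min9 is spelled B♭, D♭, F, A♭, C.
That puts B♭ below C.
From B♭ to C is 14 semitones, exactly the major ninth.

major ninth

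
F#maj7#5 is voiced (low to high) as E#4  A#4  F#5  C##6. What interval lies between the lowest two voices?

Those voices are E#4 and A#4.
Counting 4 letters and 5 half steps from E# gives a perfect fourth.

perfect fourth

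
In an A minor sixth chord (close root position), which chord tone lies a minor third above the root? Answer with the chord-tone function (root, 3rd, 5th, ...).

Amin6: A C E F#.
The root is A. A minor third above A is C.
C is the chord's 3rd.

3rd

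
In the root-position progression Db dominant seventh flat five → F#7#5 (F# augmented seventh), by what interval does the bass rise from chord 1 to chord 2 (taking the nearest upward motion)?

augmented third

The roots are Db and F#.
3 letter names make it a third; at 5 semitones (a half step wider than major) the quality is augmented.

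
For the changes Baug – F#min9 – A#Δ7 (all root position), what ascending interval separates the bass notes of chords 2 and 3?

major 3rd

The roots are F# and A#.
From F# to A# is 4 semitones, exactly the major third.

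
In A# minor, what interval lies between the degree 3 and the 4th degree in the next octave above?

A# natural minor: A# B# C# D# E# F# G#.
That puts C# below D#.
Counting 9 letters and 14 half steps from C# gives a major ninth.

major ninth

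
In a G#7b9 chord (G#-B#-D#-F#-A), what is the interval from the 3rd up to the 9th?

The 3rd is B# and the 9th is A.
7 letter names make it a seventh; at 9 semitones (a whole step narrower than major) the quality is diminished.

diminished 7th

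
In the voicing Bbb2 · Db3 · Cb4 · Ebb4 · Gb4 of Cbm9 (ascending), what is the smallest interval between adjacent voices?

minor third

Adjacent intervals: Bbb2→Db3 = major third; Db3→Cb4 = minor seventh; Cb4→Ebb4 = minor third; Ebb4→Gb4 = major third.
The smallest is Cb4 to Ebb4, a minor third (3 semitones).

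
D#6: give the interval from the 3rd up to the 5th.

D#6: D# F## A# B#.
The 3rd is F## and the 5th is A#.
F## up to A# is 3 semitones, a half step narrower than a major third, so the interval is minor.

m3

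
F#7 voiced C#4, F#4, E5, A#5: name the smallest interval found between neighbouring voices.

Adjacent intervals: C#4→F#4 = perfect fourth; F#4→E5 = minor seventh; E5→A#5 = augmented fourth.
The smallest is C#4 to F#4, a perfect fourth (5 semitones).

perfect 4th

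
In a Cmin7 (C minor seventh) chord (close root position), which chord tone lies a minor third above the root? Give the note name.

Eb

The chord tones of C-7 (C minor seventh) are C, Eb, G, Bb.
The root is C. A minor third above C is Eb.
Eb is the chord's 3rd.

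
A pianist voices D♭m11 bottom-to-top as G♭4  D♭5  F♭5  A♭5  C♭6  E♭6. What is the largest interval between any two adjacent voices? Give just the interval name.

Adjacent intervals: G♭4→D♭5 = perfect fifth; D♭5→F♭5 = minor third; F♭5→A♭5 = major third; A♭5→C♭6 = minor third; C♭6→E♭6 = major third.
The largest is G♭4 to D♭5, a perfect fifth (7 semitones).

perfect 5th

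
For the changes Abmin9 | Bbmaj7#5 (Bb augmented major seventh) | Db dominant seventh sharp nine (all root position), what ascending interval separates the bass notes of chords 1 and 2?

The roots are Ab and Bb.
Ab up to Bb spans 2 letter names and 2 semitones — a major second.

M2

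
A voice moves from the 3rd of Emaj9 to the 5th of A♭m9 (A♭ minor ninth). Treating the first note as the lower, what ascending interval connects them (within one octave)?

Emaj9 has G♯ as its 3rd, and A♭m9 (A♭ minor ninth) has E♭ as its 5th.
G♯ up to E♭ is 7 semitones, a whole step narrower than a major sixth, so the interval is diminished.

diminished sixth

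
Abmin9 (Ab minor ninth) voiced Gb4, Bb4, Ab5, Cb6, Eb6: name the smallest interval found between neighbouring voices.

minor 3rd

Adjacent intervals: Gb4→Bb4 = major third; Bb4→Ab5 = minor seventh; Ab5→Cb6 = minor third; Cb6→Eb6 = major third.
The smallest is Ab5 to Cb6, a minor third (3 semitones).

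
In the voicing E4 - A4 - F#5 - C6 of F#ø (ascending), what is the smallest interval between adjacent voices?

Adjacent intervals: E4→A4 = perfect fourth; A4→F#5 = major sixth; F#5→C6 = diminished fifth.
The smallest is E4 to A4, a perfect fourth (5 semitones).

P4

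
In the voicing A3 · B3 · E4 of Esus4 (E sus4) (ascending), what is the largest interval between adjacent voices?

Adjacent intervals: A3→B3 = major second; B3→E4 = perfect fourth.
The largest is B3 to E4, a perfect fourth (5 semitones).

perfect fourth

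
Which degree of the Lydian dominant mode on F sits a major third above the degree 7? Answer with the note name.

G

The scale is F G A B C D E♭.
The degree 7 is E♭; a major third above that is G — scale degree 2.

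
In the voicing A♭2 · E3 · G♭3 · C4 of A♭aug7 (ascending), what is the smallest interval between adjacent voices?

Adjacent intervals: A♭2→E3 = augmented fifth; E3→G♭3 = diminished third; G♭3→C4 = augmented fourth.
The smallest is E3 to G♭3, a diminished third (2 semitones).

diminished third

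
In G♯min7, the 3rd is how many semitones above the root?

3

The chord tones of G♯ minor seventh are G♯-B-D♯-F♯.
G♯ to B is a minor third: 3 semitones.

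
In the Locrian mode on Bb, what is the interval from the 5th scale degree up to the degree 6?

Spelling the Locrian mode on Bb: Bb Cb Db Eb Fb Gb Ab.
So we need the interval from Fb up to Gb.
From Fb to Gb is 2 semitones, exactly the major second.

major second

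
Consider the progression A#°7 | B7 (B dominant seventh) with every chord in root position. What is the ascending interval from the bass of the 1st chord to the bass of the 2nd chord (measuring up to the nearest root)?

minor second

The roots are A# and B.
From A# to B: 1 semitone over a second = minor.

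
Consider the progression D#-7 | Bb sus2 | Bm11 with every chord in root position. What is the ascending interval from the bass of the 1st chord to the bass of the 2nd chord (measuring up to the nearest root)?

diminished sixth

The roots are D# and Bb.
6 letter names make it a sixth; at 7 semitones (a whole step narrower than major) the quality is diminished.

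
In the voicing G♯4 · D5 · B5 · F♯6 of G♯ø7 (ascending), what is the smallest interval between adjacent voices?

Adjacent intervals: G♯4→D5 = diminished fifth; D5→B5 = major sixth; B5→F♯6 = perfect fifth.
The smallest is G♯4 to D5, a diminished fifth (6 semitones).

diminished fifth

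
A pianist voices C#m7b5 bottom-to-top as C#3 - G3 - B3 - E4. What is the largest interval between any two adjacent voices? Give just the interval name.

diminished fifth

Adjacent intervals: C#3→G3 = diminished fifth; G3→B3 = major third; B3→E4 = perfect fourth.
The largest is C#3 to G3, a diminished fifth (6 semitones).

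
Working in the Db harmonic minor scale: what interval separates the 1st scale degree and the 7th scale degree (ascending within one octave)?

Spelling the Db harmonic minor scale: Db Eb Fb Gb Ab Bbb C.
The 1st scale degree is Db and the scale degree 7 is C.
From Db to C is 11 semitones, exactly the major seventh.

major 7th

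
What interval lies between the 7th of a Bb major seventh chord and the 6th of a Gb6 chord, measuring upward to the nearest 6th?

diminished 5th

The 7th of Bb major seventh is A; the 6th of Gb6 is Eb.
A up to Eb is 6 semitones, a half step narrower than a perfect fifth, so the interval is diminished.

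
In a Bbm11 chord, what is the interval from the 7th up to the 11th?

Bb minor eleventh is spelled Bb, Db, F, Ab, C, Eb.
7th = Ab; 11th = Eb.
Ab up to Eb spans 5 letter names and 7 semitones — a perfect fifth.

perfect 5th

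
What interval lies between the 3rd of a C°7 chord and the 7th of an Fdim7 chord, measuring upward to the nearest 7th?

The 3rd of C°7 is E♭; the 7th of Fdim7 is E𝄫.
E♭ up to E𝄫 is 11 semitones, a half step narrower than a perfect octave, so the interval is diminished.

diminished 8th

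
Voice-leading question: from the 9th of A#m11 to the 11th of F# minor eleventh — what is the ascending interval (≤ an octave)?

A#m11 has B# as its 9th, and F# minor eleventh has B as its 11th.
From B# to B: 11 semitones over an octave = diminished.

diminished octave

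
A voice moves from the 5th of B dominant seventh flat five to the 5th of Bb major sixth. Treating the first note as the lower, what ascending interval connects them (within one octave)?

The 5th of B dominant seventh flat five is F; the 5th of Bb major sixth is F.
Counting 1 letters and 0 half steps from F gives a perfect unison.

P1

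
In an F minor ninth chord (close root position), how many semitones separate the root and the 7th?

10

The chord tones of F minor ninth are F A♭ C E♭ G.
F to E♭ is a minor seventh: 10 semitones.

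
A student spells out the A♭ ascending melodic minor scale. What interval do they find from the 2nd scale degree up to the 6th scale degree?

Spelling the A♭ ascending melodic minor scale: A♭ B♭ C♭ D♭ E♭ F G.
The 2nd scale degree is B♭ and the scale degree 6 is F.
Counting 5 letters and 7 half steps from B♭ gives a perfect fifth.

perfect fifth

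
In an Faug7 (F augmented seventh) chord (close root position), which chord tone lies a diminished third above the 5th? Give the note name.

Eb

Faug7: F-A-C#-Eb.
The 5th is C#. A diminished third above C# is Eb.
Eb is the chord's 7th.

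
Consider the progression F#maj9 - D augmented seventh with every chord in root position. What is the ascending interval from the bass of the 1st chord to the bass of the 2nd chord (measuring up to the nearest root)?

minor sixth

The roots are F# and D.
From F# to D: 8 semitones over a sixth = minor.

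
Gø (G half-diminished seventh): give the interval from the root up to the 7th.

m7

Gm7b5 is spelled G-Bb-Db-F.
The root is G and the 7th is F.
7 letter names make it a seventh; at 10 semitones (a half step narrower than major) the quality is minor.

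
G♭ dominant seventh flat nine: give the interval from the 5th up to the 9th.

The chord tones of G♭7b9 (G♭ dominant seventh flat nine) are G♭, B♭, D♭, F♭, A𝄫.
That puts D♭ below A𝄫.
D♭ up to A𝄫 is 6 semitones, a half step narrower than a perfect fifth, so the interval is diminished.

d5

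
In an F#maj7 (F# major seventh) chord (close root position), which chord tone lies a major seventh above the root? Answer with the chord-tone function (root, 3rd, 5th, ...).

Spelling the chord: F#–A#–C#–E#.
The root is F#. A major seventh above F# is E#.
E# is the chord's 7th.

7th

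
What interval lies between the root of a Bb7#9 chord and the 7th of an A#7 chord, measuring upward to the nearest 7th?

A6

Bb7#9 has Bb as its root, and A#7 has G# as its 7th.
Bb up to G# is 10 semitones, a half step wider than a major sixth, so the interval is augmented.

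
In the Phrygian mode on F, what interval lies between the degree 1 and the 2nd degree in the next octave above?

The scale runs F Gb Ab Bb C Db Eb.
The degree 1 is F and the 2nd scale degree (up an octave) is Gb.
From F to Gb: 13 semitones over a ninth = minor.

minor 9th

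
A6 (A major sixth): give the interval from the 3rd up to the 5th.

The chord tones of A6 are A, C#, E, F#.
The 3rd is C# and the 5th is E.
C# up to E is 3 semitones, a half step narrower than a major third, so the interval is minor.

minor third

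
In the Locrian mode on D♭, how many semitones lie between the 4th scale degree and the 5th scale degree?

1

The scale is D♭ E𝄫 F♭ G♭ A𝄫 B𝄫 C♭.
G♭ up to A𝄫 is a minor second — 1 semitone.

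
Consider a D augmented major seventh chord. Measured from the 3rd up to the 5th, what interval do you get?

D augmented major seventh: D, F#, A#, C#.
3rd = F#; 5th = A#.
Counting 3 letters and 4 half steps from F# gives a major third.

major 3rd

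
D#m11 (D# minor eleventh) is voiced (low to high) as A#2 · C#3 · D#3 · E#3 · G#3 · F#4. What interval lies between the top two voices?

Those voices are G#3 and F#4.
7 letter names make it a seventh; at 10 semitones (a half step narrower than major) the quality is minor.

m7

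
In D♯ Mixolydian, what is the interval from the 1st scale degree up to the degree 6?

Spelling D♯ Mixolydian: D♯ E♯ F𝄪 G♯ A♯ B♯ C♯.
That puts D♯ below B♯.
D♯ up to B♯ spans 6 letter names and 9 semitones — a major sixth.

major 6th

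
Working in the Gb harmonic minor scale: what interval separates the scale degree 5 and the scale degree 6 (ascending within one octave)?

m2

Gb harmonic minor: Gb Ab Bbb Cb Db Ebb F.
The scale degree 5 is Db and the 6th degree is Ebb.
From Db to Ebb: 1 semitone over a second = minor.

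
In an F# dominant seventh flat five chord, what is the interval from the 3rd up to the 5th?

d3

F#7b5 (F# dominant seventh flat five): F# A# C E.
3rd = A#; 5th = C.
3 letter names make it a third; at 2 semitones (a whole step narrower than major) the quality is diminished.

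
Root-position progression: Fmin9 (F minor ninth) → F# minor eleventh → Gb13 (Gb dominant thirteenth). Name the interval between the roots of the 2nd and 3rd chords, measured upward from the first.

d2

The roots are F# and Gb.
F# up to Gb is 0 semitones, a whole step narrower than a major second, so the interval is diminished.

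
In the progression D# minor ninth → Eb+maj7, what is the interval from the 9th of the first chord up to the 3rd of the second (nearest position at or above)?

D# minor ninth has E# as its 9th, and Eb+maj7 has G as its 3rd.
3 letter names make it a third; at 2 semitones (a whole step narrower than major) the quality is diminished.

diminished 3rd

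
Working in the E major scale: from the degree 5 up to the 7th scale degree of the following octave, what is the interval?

major tenth

The scale runs E F♯ G♯ A B C♯ D♯.
The degree 5 is B and the 7th degree (up an octave) is D♯.
B up to D♯ spans 10 letter names and 16 semitones — a major tenth.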